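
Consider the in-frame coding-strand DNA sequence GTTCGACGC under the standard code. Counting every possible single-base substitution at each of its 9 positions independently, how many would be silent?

Codon 1 (GTT, Val): 3 synonymous substitutions.
Codon 2 (CGA, Arg): 4 synonymous substitutions.
Codon 3 (CGC, Arg): 3 synonymous substitutions.
Total: 3 + 4 + 3 = 10.

10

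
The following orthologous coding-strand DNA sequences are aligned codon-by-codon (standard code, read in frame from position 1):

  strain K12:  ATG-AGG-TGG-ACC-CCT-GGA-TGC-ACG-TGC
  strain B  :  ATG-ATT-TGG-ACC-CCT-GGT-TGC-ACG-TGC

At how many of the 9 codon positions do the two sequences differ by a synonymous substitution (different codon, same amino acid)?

Codon 1: ATG Met / ATG Met — identical.
Codon 2: AGG Arg / ATT Ile — nonsynonymous.
Codon 3: TGG Trp / TGG Trp — identical.
Codon 4: ACC Thr / ACC Thr — identical.
Codon 5: CCT Pro / CCT Pro — identical.
Codon 6: GGA Gly / GGT Gly — synonymous.
Codon 7: TGC Cys / TGC Cys — identical.
Codon 8: ACG Thr / ACG Thr — identical.
Codon 9: TGC Cys / TGC Cys — identical.
Synonymous differences: 1.

1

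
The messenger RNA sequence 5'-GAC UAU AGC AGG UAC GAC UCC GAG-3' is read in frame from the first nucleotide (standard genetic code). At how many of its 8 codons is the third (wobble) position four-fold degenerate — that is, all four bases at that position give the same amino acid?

1

Codon 1 GAC (Asp): third position 2-fold.
Codon 2 UAU (Tyr): third position 2-fold.
Codon 3 AGC (Ser): third position 2-fold.
Codon 4 AGG (Arg): third position 2-fold.
Codon 5 UAC (Tyr): third position 2-fold.
Codon 6 GAC (Asp): third position 2-fold.
Codon 7 UCC (Ser): third position 4-fold.
Codon 8 GAG (Glu): third position 2-fold.
Four-fold degenerate third positions: 1.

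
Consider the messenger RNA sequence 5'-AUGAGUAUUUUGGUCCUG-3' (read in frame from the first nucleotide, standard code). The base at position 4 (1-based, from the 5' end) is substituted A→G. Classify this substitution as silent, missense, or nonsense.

missense

Position 4 falls in codon 2: AGU → Ser.
After the substitution the codon is GGU → Gly.
Ser ≠ Gly, so this is a missense mutation.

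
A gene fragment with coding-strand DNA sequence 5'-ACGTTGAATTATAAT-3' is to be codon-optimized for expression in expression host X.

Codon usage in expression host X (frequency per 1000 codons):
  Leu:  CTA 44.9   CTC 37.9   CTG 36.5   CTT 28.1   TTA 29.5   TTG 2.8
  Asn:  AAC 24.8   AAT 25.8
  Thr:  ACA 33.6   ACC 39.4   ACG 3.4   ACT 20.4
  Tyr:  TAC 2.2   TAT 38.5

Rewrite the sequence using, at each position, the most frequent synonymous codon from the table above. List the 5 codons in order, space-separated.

ACC CTA AAT TAT AAT

Codon 1 (Thr): best is ACC at 39.4.
Codon 2 (Leu): best is CTA at 44.9.
Codon 3 (Asn): best is AAT at 25.8.
Codon 4 (Tyr): best is TAT at 38.5.
Codon 5 (Asn): best is AAT at 25.8.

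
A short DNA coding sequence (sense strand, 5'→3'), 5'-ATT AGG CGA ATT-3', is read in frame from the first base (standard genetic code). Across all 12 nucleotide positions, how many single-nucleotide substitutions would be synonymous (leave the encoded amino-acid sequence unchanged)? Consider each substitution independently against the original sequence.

10

Codon 1 (ATT, Ile): 2 synonymous substitutions.
Codon 2 (AGG, Arg): 2 synonymous substitutions.
Codon 3 (CGA, Arg): 4 synonymous substitutions.
Codon 4 (ATT, Ile): 2 synonymous substitutions.
Total: 2 + 2 + 4 + 2 = 10.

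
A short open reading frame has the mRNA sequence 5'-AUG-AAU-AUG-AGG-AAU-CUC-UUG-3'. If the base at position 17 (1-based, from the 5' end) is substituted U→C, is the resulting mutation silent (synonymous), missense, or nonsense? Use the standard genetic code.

Position 17 falls in codon 6: CUC → Leu.
After the substitution the codon is CCC → Pro.
Leu ≠ Pro, so this is a missense mutation.

missense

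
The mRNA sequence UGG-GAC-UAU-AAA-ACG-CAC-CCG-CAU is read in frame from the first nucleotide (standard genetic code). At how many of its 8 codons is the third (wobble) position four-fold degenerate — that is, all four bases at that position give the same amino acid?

2

Codon 1 UGG (Trp): third position 1-fold.
Codon 2 GAC (Asp): third position 2-fold.
Codon 3 UAU (Tyr): third position 2-fold.
Codon 4 AAA (Lys): third position 2-fold.
Codon 5 ACG (Thr): third position 4-fold.
Codon 6 CAC (His): third position 2-fold.
Codon 7 CCG (Pro): third position 4-fold.
Codon 8 CAU (His): third position 2-fold.
Four-fold degenerate third positions: 2.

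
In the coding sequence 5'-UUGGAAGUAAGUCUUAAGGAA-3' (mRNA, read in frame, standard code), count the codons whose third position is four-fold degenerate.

Codon 1 UUG (Leu): third position 2-fold.
Codon 2 GAA (Glu): third position 2-fold.
Codon 3 GUA (Val): third position 4-fold.
Codon 4 AGU (Ser): third position 2-fold.
Codon 5 CUU (Leu): third position 4-fold.
Codon 6 AAG (Lys): third position 2-fold.
Codon 7 GAA (Glu): third position 2-fold.
Four-fold degenerate third positions: 2.

2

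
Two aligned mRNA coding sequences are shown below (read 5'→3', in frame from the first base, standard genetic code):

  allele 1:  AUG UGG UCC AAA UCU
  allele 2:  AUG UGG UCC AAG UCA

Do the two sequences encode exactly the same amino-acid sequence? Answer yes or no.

Codon 1: AUG Met / AUG Met — identical.
Codon 2: UGG Trp / UGG Trp — identical.
Codon 3: UCC Ser / UCC Ser — identical.
Codon 4: AAA Lys / AAG Lys — synonymous.
Codon 5: UCU Ser / UCA Ser — synonymous.
Nonsynonymous differences: 0 → same protein.

yes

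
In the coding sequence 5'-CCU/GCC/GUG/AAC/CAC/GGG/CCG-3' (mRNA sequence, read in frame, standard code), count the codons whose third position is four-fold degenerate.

Codon 1 CCU (Pro): third position 4-fold.
Codon 2 GCC (Ala): third position 4-fold.
Codon 3 GUG (Val): third position 4-fold.
Codon 4 AAC (Asn): third position 2-fold.
Codon 5 CAC (His): third position 2-fold.
Codon 6 GGG (Gly): third position 4-fold.
Codon 7 CCG (Pro): third position 4-fold.
Four-fold degenerate third positions: 5.

5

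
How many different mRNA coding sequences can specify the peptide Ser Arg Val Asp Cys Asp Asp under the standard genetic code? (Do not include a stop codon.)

Ser: 6 codons.
Arg: 6 codons.
Val: 4 codons.
Asp: 2 codons.
Cys: 2 codons.
Asp: 2 codons.
Asp: 2 codons.
6 × 6 × 4 × 2 × 2 × 2 × 2 = 2304.

2304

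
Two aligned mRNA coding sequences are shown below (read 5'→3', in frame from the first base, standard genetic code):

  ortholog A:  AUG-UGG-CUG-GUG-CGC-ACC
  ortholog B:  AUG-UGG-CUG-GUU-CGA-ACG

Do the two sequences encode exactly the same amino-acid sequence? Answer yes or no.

Codon 1: AUG Met / AUG Met — identical.
Codon 2: UGG Trp / UGG Trp — identical.
Codon 3: CUG Leu / CUG Leu — identical.
Codon 4: GUG Val / GUU Val — synonymous.
Codon 5: CGC Arg / CGA Arg — synonymous.
Codon 6: ACC Thr / ACG Thr — synonymous.
Nonsynonymous differences: 0 → same protein.

yes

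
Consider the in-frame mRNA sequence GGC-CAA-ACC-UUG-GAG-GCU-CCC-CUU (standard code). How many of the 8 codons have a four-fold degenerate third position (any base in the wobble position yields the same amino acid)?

Codon 1 GGC (Gly): third position 4-fold.
Codon 2 CAA (Gln): third position 2-fold.
Codon 3 ACC (Thr): third position 4-fold.
Codon 4 UUG (Leu): third position 2-fold.
Codon 5 GAG (Glu): third position 2-fold.
Codon 6 GCU (Ala): third position 4-fold.
Codon 7 CCC (Pro): third position 4-fold.
Codon 8 CUU (Leu): third position 4-fold.
Four-fold degenerate third positions: 5.

5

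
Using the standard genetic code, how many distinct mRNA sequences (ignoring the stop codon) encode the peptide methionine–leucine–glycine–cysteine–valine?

Met: 1 codon.
Leu: 6 codons.
Gly: 4 codons.
Cys: 2 codons.
Val: 4 codons.
1 × 6 × 4 × 2 × 4 = 192.

192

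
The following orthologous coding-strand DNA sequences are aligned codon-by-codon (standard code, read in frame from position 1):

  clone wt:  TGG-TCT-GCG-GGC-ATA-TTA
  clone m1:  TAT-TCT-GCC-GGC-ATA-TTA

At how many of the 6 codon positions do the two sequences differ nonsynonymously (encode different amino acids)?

1

Codon 1: TGG Trp / TAT Tyr — nonsynonymous.
Codon 2: TCT Ser / TCT Ser — identical.
Codon 3: GCG Ala / GCC Ala — synonymous.
Codon 4: GGC Gly / GGC Gly — identical.
Codon 5: ATA Ile / ATA Ile — identical.
Codon 6: TTA Leu / TTA Leu — identical.
Nonsynonymous differences: 1.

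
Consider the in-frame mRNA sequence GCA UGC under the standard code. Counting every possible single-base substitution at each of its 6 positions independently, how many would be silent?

Codon 1 (GCA, Ala): 3 synonymous substitutions.
Codon 2 (UGC, Cys): 1 synonymous substitution.
Total: 3 + 1 = 4.

4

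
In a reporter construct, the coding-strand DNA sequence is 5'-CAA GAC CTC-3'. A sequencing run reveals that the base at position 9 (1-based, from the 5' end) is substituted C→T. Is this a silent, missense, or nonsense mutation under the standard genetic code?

silent

Position 9 falls in codon 3: CTC → Leu.
After the substitution the codon is CTT → Leu.
Both encode Leu, so the change is synonymous.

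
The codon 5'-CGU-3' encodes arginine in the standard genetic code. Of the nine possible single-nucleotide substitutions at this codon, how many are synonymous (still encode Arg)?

Position 1: none → 0 synonymous.
Position 2: none → 0 synonymous.
Position 3: CGC, CGA, CGG → 3 synonymous.
Total: 0 + 0 + 3 = 3.

3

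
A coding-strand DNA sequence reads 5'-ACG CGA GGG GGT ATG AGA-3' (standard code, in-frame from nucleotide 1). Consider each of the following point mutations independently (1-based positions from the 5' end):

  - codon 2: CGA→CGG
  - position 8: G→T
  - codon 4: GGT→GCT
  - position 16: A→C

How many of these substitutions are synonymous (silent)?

Codon 2: CGA (Arg) → CGG (Arg) — synonymous.
Codon 3: GGG (Gly) → GTG (Val) — missense.
Codon 4: GGT (Gly) → GCT (Ala) — missense.
Codon 6: AGA (Arg) → CGA (Arg) — synonymous.
Synonymous: 2 of 4.

2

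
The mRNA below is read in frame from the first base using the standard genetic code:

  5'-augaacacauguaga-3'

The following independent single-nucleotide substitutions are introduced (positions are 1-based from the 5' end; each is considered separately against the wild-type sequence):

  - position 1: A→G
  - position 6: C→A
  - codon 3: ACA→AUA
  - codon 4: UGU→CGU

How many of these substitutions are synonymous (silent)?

0

Codon 1: AUG (Met) → GUG (Val) — missense.
Codon 2: AAC (Asn) → AAA (Lys) — missense.
Codon 3: ACA (Thr) → AUA (Ile) — missense.
Codon 4: UGU (Cys) → CGU (Arg) — missense.
Synonymous: 0 of 4.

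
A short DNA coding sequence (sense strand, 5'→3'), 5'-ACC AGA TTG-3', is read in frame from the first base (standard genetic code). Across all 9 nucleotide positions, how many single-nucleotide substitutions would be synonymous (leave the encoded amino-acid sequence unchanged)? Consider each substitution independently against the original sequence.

Codon 1 (ACC, Thr): 3 synonymous substitutions.
Codon 2 (AGA, Arg): 2 synonymous substitutions.
Codon 3 (TTG, Leu): 2 synonymous substitutions.
Total: 3 + 2 + 2 = 7.

7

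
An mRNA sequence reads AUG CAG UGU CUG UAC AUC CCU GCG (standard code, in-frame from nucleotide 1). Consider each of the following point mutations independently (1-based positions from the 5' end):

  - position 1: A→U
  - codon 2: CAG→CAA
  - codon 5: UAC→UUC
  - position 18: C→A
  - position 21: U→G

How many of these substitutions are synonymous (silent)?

3

Codon 1: AUG (Met) → UUG (Leu) — missense.
Codon 2: CAG (Gln) → CAA (Gln) — synonymous.
Codon 5: UAC (Tyr) → UUC (Phe) — missense.
Codon 6: AUC (Ile) → AUA (Ile) — synonymous.
Codon 7: CCU (Pro) → CCG (Pro) — synonymous.
Synonymous: 3 of 5.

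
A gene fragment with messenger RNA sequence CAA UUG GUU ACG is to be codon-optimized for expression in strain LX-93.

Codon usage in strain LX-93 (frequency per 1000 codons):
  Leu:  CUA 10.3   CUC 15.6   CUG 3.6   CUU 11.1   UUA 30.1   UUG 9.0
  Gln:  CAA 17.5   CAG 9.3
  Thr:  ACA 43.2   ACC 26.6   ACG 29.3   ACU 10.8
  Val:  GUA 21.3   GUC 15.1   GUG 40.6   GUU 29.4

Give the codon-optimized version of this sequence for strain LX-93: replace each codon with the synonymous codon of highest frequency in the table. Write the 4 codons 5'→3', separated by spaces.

CAA UUA GUG ACA

Codon 1 (Gln): best is CAA at 17.5.
Codon 2 (Leu): best is UUA at 30.1.
Codon 3 (Val): best is GUG at 40.6.
Codon 4 (Thr): best is ACA at 43.2.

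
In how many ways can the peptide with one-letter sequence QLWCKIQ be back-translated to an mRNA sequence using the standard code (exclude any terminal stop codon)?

Gln: 2 codons.
Leu: 6 codons.
Trp: 1 codon.
Cys: 2 codons.
Lys: 2 codons.
Ile: 3 codons.
Gln: 2 codons.
2 × 6 × 1 × 2 × 2 × 3 × 2 = 288.

288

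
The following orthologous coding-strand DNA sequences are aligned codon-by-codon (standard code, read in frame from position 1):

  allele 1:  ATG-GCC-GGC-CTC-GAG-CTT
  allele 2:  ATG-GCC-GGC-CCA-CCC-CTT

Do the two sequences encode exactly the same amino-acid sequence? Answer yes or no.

Codon 1: ATG Met / ATG Met — identical.
Codon 2: GCC Ala / GCC Ala — identical.
Codon 3: GGC Gly / GGC Gly — identical.
Codon 4: CTC Leu / CCA Pro — nonsynonymous.
Codon 5: GAG Glu / CCC Pro — nonsynonymous.
Codon 6: CTT Leu / CTT Leu — identical.
Nonsynonymous differences: 2 → different protein.

no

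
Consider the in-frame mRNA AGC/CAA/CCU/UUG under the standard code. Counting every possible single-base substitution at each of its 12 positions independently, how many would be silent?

Codon 1 (AGC, Ser): 1 synonymous substitution.
Codon 2 (CAA, Gln): 1 synonymous substitution.
Codon 3 (CCU, Pro): 3 synonymous substitutions.
Codon 4 (UUG, Leu): 2 synonymous substitutions.
Total: 1 + 1 + 3 + 2 = 7.

7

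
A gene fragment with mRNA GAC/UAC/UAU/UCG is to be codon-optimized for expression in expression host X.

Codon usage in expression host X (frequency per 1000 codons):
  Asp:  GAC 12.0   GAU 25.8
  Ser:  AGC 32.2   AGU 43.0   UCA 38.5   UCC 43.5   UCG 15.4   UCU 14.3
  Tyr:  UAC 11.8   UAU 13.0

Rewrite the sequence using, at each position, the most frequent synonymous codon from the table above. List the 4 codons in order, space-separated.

GAU UAU UAU UCC

Codon 1 (Asp): best is GAU at 25.8.
Codon 2 (Tyr): best is UAU at 13.0.
Codon 3 (Tyr): best is UAU at 13.0.
Codon 4 (Ser): best is UCC at 43.5.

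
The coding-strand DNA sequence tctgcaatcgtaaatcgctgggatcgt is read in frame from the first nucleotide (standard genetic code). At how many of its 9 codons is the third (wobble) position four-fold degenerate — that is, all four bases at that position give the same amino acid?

Codon 1 TCT (Ser): third position 4-fold.
Codon 2 GCA (Ala): third position 4-fold.
Codon 3 ATC (Ile): third position 3-fold.
Codon 4 GTA (Val): third position 4-fold.
Codon 5 AAT (Asn): third position 2-fold.
Codon 6 CGC (Arg): third position 4-fold.
Codon 7 TGG (Trp): third position 1-fold.
Codon 8 GAT (Asp): third position 2-fold.
Codon 9 CGT (Arg): third position 4-fold.
Four-fold degenerate third positions: 5.

5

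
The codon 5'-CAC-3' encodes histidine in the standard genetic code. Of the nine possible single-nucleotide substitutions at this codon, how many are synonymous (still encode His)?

Position 1: none → 0 synonymous.
Position 2: none → 0 synonymous.
Position 3: CAU → 1 synonymous.
Total: 0 + 0 + 1 = 1.

1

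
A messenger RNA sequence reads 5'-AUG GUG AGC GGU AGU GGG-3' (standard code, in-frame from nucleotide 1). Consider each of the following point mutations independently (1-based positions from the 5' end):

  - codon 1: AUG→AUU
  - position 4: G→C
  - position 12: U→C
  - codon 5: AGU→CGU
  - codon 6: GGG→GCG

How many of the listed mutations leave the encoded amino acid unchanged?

Codon 1: AUG (Met) → AUU (Ile) — missense.
Codon 2: GUG (Val) → CUG (Leu) — missense.
Codon 4: GGU (Gly) → GGC (Gly) — synonymous.
Codon 5: AGU (Ser) → CGU (Arg) — missense.
Codon 6: GGG (Gly) → GCG (Ala) — missense.
Synonymous: 1 of 5.

1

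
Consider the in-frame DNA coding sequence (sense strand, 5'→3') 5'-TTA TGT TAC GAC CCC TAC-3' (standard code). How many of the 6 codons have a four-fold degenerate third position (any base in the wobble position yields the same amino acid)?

1

Codon 1 TTA (Leu): third position 2-fold.
Codon 2 TGT (Cys): third position 2-fold.
Codon 3 TAC (Tyr): third position 2-fold.
Codon 4 GAC (Asp): third position 2-fold.
Codon 5 CCC (Pro): third position 4-fold.
Codon 6 TAC (Tyr): third position 2-fold.
Four-fold degenerate third positions: 1.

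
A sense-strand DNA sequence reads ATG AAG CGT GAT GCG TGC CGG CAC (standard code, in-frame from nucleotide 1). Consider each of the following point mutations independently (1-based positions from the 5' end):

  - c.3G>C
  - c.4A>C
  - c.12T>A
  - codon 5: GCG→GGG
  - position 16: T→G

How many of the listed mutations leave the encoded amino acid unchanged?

Codon 1: ATG (Met) → ATC (Ile) — missense.
Codon 2: AAG (Lys) → CAG (Gln) — missense.
Codon 4: GAT (Asp) → GAA (Glu) — missense.
Codon 5: GCG (Ala) → GGG (Gly) — missense.
Codon 6: TGC (Cys) → GGC (Gly) — missense.
Synonymous: 0 of 5.

0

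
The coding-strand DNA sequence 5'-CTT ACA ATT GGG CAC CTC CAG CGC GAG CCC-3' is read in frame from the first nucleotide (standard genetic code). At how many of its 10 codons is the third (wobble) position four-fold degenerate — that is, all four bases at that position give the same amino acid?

6

Codon 1 CTT (Leu): third position 4-fold.
Codon 2 ACA (Thr): third position 4-fold.
Codon 3 ATT (Ile): third position 3-fold.
Codon 4 GGG (Gly): third position 4-fold.
Codon 5 CAC (His): third position 2-fold.
Codon 6 CTC (Leu): third position 4-fold.
Codon 7 CAG (Gln): third position 2-fold.
Codon 8 CGC (Arg): third position 4-fold.
Codon 9 GAG (Glu): third position 2-fold.
Codon 10 CCC (Pro): third position 4-fold.
Four-fold degenerate third positions: 6.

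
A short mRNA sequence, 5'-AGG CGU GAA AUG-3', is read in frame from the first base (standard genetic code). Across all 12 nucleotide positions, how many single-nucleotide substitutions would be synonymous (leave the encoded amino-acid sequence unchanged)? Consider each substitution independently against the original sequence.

Codon 1 (AGG, Arg): 2 synonymous substitutions.
Codon 2 (CGU, Arg): 3 synonymous substitutions.
Codon 3 (GAA, Glu): 1 synonymous substitution.
Codon 4 (AUG, Met): 0 synonymous substitutions.
Total: 2 + 3 + 1 + 0 = 6.

6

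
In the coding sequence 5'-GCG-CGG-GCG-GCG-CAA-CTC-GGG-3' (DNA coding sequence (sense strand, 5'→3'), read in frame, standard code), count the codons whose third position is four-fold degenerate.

6

Codon 1 GCG (Ala): third position 4-fold.
Codon 2 CGG (Arg): third position 4-fold.
Codon 3 GCG (Ala): third position 4-fold.
Codon 4 GCG (Ala): third position 4-fold.
Codon 5 CAA (Gln): third position 2-fold.
Codon 6 CTC (Leu): third position 4-fold.
Codon 7 GGG (Gly): third position 4-fold.
Four-fold degenerate third positions: 6.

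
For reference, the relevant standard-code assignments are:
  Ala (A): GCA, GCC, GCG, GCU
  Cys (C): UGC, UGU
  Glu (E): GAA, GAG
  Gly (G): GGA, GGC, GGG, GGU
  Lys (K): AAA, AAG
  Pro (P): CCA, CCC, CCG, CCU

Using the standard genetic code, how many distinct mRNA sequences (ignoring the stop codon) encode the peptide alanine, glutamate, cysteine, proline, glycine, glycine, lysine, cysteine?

Ala: 4 codons.
Glu: 2 codons.
Cys: 2 codons.
Pro: 4 codons.
Gly: 4 codons.
Gly: 4 codons.
Lys: 2 codons.
Cys: 2 codons.
4 × 2 × 2 × 4 × 4 × 4 × 2 × 2 = 4096.

4096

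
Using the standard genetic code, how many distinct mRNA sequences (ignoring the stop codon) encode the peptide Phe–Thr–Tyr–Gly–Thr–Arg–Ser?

Phe: 2 codons.
Thr: 4 codons.
Tyr: 2 codons.
Gly: 4 codons.
Thr: 4 codons.
Arg: 6 codons.
Ser: 6 codons.
2 × 4 × 2 × 4 × 4 × 6 × 6 = 9216.

9216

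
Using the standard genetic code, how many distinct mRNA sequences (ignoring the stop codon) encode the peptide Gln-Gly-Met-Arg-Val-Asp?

Gln: 2 codons.
Gly: 4 codons.
Met: 1 codon.
Arg: 6 codons.
Val: 4 codons.
Asp: 2 codons.
2 × 4 × 1 × 6 × 4 × 2 = 384.

384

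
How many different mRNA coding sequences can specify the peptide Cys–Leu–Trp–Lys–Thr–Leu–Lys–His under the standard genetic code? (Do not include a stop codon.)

Cys: 2 codons.
Leu: 6 codons.
Trp: 1 codon.
Lys: 2 codons.
Thr: 4 codons.
Leu: 6 codons.
Lys: 2 codons.
His: 2 codons.
2 × 6 × 1 × 2 × 4 × 6 × 2 × 2 = 2304.

2304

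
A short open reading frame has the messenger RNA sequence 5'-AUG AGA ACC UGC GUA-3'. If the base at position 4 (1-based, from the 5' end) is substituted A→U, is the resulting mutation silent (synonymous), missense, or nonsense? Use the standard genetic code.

Position 4 falls in codon 2: AGA → Arg.
After the substitution the codon is UGA → Stop.
The new codon is a stop codon, so this is a nonsense mutation.

nonsense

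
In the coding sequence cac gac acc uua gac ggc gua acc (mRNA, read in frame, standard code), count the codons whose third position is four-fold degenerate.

Codon 1 CAC (His): third position 2-fold.
Codon 2 GAC (Asp): third position 2-fold.
Codon 3 ACC (Thr): third position 4-fold.
Codon 4 UUA (Leu): third position 2-fold.
Codon 5 GAC (Asp): third position 2-fold.
Codon 6 GGC (Gly): third position 4-fold.
Codon 7 GUA (Val): third position 4-fold.
Codon 8 ACC (Thr): third position 4-fold.
Four-fold degenerate third positions: 4.

4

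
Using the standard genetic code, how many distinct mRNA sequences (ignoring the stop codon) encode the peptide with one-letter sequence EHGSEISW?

3456

Glu: 2 codons.
His: 2 codons.
Gly: 4 codons.
Ser: 6 codons.
Glu: 2 codons.
Ile: 3 codons.
Ser: 6 codons.
Trp: 1 codon.
2 × 2 × 4 × 6 × 2 × 3 × 6 × 1 = 3456.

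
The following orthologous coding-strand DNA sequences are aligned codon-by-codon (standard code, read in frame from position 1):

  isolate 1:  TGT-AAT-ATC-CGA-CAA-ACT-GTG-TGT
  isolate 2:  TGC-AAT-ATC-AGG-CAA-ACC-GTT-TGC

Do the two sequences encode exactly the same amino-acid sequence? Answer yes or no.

yes

Codon 1: TGT Cys / TGC Cys — synonymous.
Codon 2: AAT Asn / AAT Asn — identical.
Codon 3: ATC Ile / ATC Ile — identical.
Codon 4: CGA Arg / AGG Arg — synonymous.
Codon 5: CAA Gln / CAA Gln — identical.
Codon 6: ACT Thr / ACC Thr — synonymous.
Codon 7: GTG Val / GTT Val — synonymous.
Codon 8: TGT Cys / TGC Cys — synonymous.
Nonsynonymous differences: 0 → same protein.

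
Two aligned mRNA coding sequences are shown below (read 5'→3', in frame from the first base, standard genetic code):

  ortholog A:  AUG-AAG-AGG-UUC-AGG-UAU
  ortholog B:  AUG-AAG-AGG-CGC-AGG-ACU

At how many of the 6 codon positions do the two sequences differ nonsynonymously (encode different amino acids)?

2

Codon 1: AUG Met / AUG Met — identical.
Codon 2: AAG Lys / AAG Lys — identical.
Codon 3: AGG Arg / AGG Arg — identical.
Codon 4: UUC Phe / CGC Arg — nonsynonymous.
Codon 5: AGG Arg / AGG Arg — identical.
Codon 6: UAU Tyr / ACU Thr — nonsynonymous.
Nonsynonymous differences: 2.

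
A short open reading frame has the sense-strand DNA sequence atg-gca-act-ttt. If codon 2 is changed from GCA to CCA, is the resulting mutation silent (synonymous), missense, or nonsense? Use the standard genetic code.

Position 4 falls in codon 2: GCA → Ala.
After the substitution the codon is CCA → Pro.
Ala ≠ Pro, so this is a missense mutation.

missense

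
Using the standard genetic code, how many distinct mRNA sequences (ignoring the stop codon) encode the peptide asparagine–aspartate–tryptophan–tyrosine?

8

Asn: 2 codons.
Asp: 2 codons.
Trp: 1 codon.
Tyr: 2 codons.
2 × 2 × 1 × 2 = 8.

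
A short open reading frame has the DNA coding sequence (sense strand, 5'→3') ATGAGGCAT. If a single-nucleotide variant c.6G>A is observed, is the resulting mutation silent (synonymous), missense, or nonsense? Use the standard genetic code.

silent

Position 6 falls in codon 2: AGG → Arg.
After the substitution the codon is AGA → Arg.
Both encode Arg, so the change is synonymous.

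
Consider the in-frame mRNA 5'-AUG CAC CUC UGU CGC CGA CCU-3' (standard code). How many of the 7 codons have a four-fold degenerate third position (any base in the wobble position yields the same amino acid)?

Codon 1 AUG (Met): third position 1-fold.
Codon 2 CAC (His): third position 2-fold.
Codon 3 CUC (Leu): third position 4-fold.
Codon 4 UGU (Cys): third position 2-fold.
Codon 5 CGC (Arg): third position 4-fold.
Codon 6 CGA (Arg): third position 4-fold.
Codon 7 CCU (Pro): third position 4-fold.
Four-fold degenerate third positions: 4.

4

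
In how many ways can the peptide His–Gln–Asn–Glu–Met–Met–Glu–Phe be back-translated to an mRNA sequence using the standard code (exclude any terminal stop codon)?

64

His: 2 codons.
Gln: 2 codons.
Asn: 2 codons.
Glu: 2 codons.
Met: 1 codon.
Met: 1 codon.
Glu: 2 codons.
Phe: 2 codons.
2 × 2 × 2 × 2 × 1 × 1 × 2 × 2 = 64.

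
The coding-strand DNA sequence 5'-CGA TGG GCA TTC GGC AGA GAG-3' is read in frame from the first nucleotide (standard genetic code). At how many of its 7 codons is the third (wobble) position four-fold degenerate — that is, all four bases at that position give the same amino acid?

3

Codon 1 CGA (Arg): third position 4-fold.
Codon 2 TGG (Trp): third position 1-fold.
Codon 3 GCA (Ala): third position 4-fold.
Codon 4 TTC (Phe): third position 2-fold.
Codon 5 GGC (Gly): third position 4-fold.
Codon 6 AGA (Arg): third position 2-fold.
Codon 7 GAG (Glu): third position 2-fold.
Four-fold degenerate third positions: 3.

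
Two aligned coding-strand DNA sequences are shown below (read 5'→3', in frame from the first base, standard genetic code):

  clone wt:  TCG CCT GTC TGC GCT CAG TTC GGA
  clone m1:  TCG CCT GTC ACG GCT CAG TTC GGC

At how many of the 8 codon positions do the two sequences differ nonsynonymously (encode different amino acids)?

1

Codon 1: TCG Ser / TCG Ser — identical.
Codon 2: CCT Pro / CCT Pro — identical.
Codon 3: GTC Val / GTC Val — identical.
Codon 4: TGC Cys / ACG Thr — nonsynonymous.
Codon 5: GCT Ala / GCT Ala — identical.
Codon 6: CAG Gln / CAG Gln — identical.
Codon 7: TTC Phe / TTC Phe — identical.
Codon 8: GGA Gly / GGC Gly — synonymous.
Nonsynonymous differences: 1.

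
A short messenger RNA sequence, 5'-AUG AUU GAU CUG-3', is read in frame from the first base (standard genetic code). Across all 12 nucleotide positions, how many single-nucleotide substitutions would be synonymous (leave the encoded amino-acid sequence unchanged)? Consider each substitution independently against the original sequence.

7

Codon 1 (AUG, Met): 0 synonymous substitutions.
Codon 2 (AUU, Ile): 2 synonymous substitutions.
Codon 3 (GAU, Asp): 1 synonymous substitution.
Codon 4 (CUG, Leu): 4 synonymous substitutions.
Total: 0 + 2 + 1 + 4 = 7.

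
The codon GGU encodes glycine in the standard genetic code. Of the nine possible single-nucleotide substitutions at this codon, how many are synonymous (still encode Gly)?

3

Position 1: none → 0 synonymous.
Position 2: none → 0 synonymous.
Position 3: GGC, GGA, GGG → 3 synonymous.
Total: 0 + 0 + 3 = 3.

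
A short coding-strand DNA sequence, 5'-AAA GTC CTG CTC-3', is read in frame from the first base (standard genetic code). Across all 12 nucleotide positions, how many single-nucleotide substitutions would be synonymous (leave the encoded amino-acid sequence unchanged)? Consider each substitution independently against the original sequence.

Codon 1 (AAA, Lys): 1 synonymous substitution.
Codon 2 (GTC, Val): 3 synonymous substitutions.
Codon 3 (CTG, Leu): 4 synonymous substitutions.
Codon 4 (CTC, Leu): 3 synonymous substitutions.
Total: 1 + 3 + 4 + 3 = 11.

11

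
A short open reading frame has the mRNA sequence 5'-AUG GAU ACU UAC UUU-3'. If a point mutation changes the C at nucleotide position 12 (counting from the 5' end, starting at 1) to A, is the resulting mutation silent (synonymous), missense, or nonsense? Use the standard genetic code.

Position 12 falls in codon 4: UAC → Tyr.
After the substitution the codon is UAA → Stop.
The new codon is a stop codon, so this is a nonsense mutation.

nonsense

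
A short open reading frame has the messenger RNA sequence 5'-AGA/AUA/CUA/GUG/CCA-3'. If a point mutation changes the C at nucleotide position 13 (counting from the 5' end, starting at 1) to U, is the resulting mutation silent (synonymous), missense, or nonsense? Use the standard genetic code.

Position 13 falls in codon 5: CCA → Pro.
After the substitution the codon is UCA → Ser.
Pro ≠ Ser, so this is a missense mutation.

missense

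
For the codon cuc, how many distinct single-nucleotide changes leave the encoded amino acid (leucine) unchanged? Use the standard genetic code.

Position 1: none → 0 synonymous.
Position 2: none → 0 synonymous.
Position 3: CUU, CUA, CUG → 3 synonymous.
Total: 0 + 0 + 3 = 3.

3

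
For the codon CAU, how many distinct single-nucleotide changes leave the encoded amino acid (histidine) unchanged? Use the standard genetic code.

Position 1: none → 0 synonymous.
Position 2: none → 0 synonymous.
Position 3: CAC → 1 synonymous.
Total: 0 + 0 + 1 = 1.

1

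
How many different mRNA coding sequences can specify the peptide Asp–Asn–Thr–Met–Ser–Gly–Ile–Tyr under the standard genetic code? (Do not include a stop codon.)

2304

Asp: 2 codons.
Asn: 2 codons.
Thr: 4 codons.
Met: 1 codon.
Ser: 6 codons.
Gly: 4 codons.
Ile: 3 codons.
Tyr: 2 codons.
2 × 2 × 4 × 1 × 6 × 4 × 3 × 2 = 2304.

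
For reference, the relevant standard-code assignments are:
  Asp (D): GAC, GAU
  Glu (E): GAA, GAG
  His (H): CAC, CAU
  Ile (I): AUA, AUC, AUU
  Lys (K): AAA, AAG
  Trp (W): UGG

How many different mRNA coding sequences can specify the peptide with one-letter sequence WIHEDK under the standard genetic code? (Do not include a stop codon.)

48

Trp: 1 codon.
Ile: 3 codons.
His: 2 codons.
Glu: 2 codons.
Asp: 2 codons.
Lys: 2 codons.
1 × 3 × 2 × 2 × 2 × 2 = 48.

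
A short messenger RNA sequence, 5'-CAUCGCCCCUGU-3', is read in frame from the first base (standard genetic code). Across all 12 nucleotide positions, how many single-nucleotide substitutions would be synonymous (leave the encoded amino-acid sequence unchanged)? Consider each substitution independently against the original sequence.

Codon 1 (CAU, His): 1 synonymous substitution.
Codon 2 (CGC, Arg): 3 synonymous substitutions.
Codon 3 (CCC, Pro): 3 synonymous substitutions.
Codon 4 (UGU, Cys): 1 synonymous substitution.
Total: 1 + 3 + 3 + 1 = 8.

8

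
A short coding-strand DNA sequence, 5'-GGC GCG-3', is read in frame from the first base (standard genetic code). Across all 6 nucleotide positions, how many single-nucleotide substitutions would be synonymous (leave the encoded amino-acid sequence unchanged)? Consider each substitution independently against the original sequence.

6

Codon 1 (GGC, Gly): 3 synonymous substitutions.
Codon 2 (GCG, Ala): 3 synonymous substitutions.
Total: 3 + 3 = 6.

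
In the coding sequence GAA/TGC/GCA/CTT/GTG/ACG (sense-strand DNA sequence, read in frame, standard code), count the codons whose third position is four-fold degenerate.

Codon 1 GAA (Glu): third position 2-fold.
Codon 2 TGC (Cys): third position 2-fold.
Codon 3 GCA (Ala): third position 4-fold.
Codon 4 CTT (Leu): third position 4-fold.
Codon 5 GTG (Val): third position 4-fold.
Codon 6 ACG (Thr): third position 4-fold.
Four-fold degenerate third positions: 4.

4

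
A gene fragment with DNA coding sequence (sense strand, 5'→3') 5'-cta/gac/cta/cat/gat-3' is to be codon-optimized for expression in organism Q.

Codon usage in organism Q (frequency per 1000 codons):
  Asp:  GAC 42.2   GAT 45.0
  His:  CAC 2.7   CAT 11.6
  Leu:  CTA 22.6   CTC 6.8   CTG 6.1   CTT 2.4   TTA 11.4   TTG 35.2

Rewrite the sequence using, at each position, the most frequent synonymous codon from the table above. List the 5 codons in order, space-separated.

Codon 1 (Leu): best is TTG at 35.2.
Codon 2 (Asp): best is GAT at 45.0.
Codon 3 (Leu): best is TTG at 35.2.
Codon 4 (His): best is CAT at 11.6.
Codon 5 (Asp): best is GAT at 45.0.

TTG GAT TTG CAT GAT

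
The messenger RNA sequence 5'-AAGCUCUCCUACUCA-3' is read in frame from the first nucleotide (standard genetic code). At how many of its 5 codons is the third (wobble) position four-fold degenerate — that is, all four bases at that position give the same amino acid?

3

Codon 1 AAG (Lys): third position 2-fold.
Codon 2 CUC (Leu): third position 4-fold.
Codon 3 UCC (Ser): third position 4-fold.
Codon 4 UAC (Tyr): third position 2-fold.
Codon 5 UCA (Ser): third position 4-fold.
Four-fold degenerate third positions: 3.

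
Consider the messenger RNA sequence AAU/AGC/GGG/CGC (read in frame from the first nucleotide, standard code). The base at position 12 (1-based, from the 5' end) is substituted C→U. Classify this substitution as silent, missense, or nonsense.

Position 12 falls in codon 4: CGC → Arg.
After the substitution the codon is CGU → Arg.
Both encode Arg, so the change is synonymous.

silent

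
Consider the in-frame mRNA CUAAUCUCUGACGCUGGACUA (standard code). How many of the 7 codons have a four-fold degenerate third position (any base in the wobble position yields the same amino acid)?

5

Codon 1 CUA (Leu): third position 4-fold.
Codon 2 AUC (Ile): third position 3-fold.
Codon 3 UCU (Ser): third position 4-fold.
Codon 4 GAC (Asp): third position 2-fold.
Codon 5 GCU (Ala): third position 4-fold.
Codon 6 GGA (Gly): third position 4-fold.
Codon 7 CUA (Leu): third position 4-fold.
Four-fold degenerate third positions: 5.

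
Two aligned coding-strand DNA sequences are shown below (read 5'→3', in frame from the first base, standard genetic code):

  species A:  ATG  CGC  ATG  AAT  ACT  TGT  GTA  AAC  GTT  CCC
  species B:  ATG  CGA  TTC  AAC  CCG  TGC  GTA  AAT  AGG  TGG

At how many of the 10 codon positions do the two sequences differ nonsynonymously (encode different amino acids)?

Codon 1: ATG Met / ATG Met — identical.
Codon 2: CGC Arg / CGA Arg — synonymous.
Codon 3: ATG Met / TTC Phe — nonsynonymous.
Codon 4: AAT Asn / AAC Asn — synonymous.
Codon 5: ACT Thr / CCG Pro — nonsynonymous.
Codon 6: TGT Cys / TGC Cys — synonymous.
Codon 7: GTA Val / GTA Val — identical.
Codon 8: AAC Asn / AAT Asn — synonymous.
Codon 9: GTT Val / AGG Arg — nonsynonymous.
Codon 10: CCC Pro / TGG Trp — nonsynonymous.
Nonsynonymous differences: 4.

4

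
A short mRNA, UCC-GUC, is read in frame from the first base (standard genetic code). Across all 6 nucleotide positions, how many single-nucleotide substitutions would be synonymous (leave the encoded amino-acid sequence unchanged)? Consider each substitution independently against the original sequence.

Codon 1 (UCC, Ser): 3 synonymous substitutions.
Codon 2 (GUC, Val): 3 synonymous substitutions.
Total: 3 + 3 = 6.

6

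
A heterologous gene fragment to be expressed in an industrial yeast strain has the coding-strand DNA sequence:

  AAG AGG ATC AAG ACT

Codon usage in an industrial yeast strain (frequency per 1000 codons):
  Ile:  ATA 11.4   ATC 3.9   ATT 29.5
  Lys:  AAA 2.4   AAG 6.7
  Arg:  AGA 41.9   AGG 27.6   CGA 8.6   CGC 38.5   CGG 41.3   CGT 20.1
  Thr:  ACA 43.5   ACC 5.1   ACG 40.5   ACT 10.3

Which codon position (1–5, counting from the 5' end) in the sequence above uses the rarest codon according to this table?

3

Codon 1 AAG (Lys): 6.7 per 1000.
Codon 2 AGG (Arg): 27.6 per 1000.
Codon 3 ATC (Ile): 3.9 per 1000.
Codon 4 AAG (Lys): 6.7 per 1000.
Codon 5 ACT (Thr): 10.3 per 1000.
Lowest frequency is 3.9 at codon 3.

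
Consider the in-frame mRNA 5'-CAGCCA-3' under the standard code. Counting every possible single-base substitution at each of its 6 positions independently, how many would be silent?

4

Codon 1 (CAG, Gln): 1 synonymous substitution.
Codon 2 (CCA, Pro): 3 synonymous substitutions.
Total: 1 + 3 = 4.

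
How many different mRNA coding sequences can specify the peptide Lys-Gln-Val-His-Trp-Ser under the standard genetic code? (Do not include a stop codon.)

Lys: 2 codons.
Gln: 2 codons.
Val: 4 codons.
His: 2 codons.
Trp: 1 codon.
Ser: 6 codons.
2 × 2 × 4 × 2 × 1 × 6 = 192.

192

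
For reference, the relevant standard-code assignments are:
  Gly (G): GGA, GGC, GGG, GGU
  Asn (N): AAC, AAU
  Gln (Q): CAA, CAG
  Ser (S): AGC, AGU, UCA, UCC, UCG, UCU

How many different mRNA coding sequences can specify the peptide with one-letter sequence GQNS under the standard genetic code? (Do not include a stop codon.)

Gly: 4 codons.
Gln: 2 codons.
Asn: 2 codons.
Ser: 6 codons.
4 × 2 × 2 × 6 = 96.

96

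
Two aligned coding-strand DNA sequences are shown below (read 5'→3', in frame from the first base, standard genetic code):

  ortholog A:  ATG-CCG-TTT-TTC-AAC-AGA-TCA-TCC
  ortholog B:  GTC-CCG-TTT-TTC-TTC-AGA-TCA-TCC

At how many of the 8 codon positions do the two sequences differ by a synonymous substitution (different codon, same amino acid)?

Codon 1: ATG Met / GTC Val — nonsynonymous.
Codon 2: CCG Pro / CCG Pro — identical.
Codon 3: TTT Phe / TTT Phe — identical.
Codon 4: TTC Phe / TTC Phe — identical.
Codon 5: AAC Asn / TTC Phe — nonsynonymous.
Codon 6: AGA Arg / AGA Arg — identical.
Codon 7: TCA Ser / TCA Ser — identical.
Codon 8: TCC Ser / TCC Ser — identical.
Synonymous differences: 0.

0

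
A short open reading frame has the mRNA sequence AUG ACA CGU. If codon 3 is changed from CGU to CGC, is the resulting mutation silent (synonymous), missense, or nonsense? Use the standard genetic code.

silent

Position 9 falls in codon 3: CGU → Arg.
After the substitution the codon is CGC → Arg.
Both encode Arg, so the change is synonymous.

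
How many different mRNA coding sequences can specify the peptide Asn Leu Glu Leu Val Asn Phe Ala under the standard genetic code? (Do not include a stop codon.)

Asn: 2 codons.
Leu: 6 codons.
Glu: 2 codons.
Leu: 6 codons.
Val: 4 codons.
Asn: 2 codons.
Phe: 2 codons.
Ala: 4 codons.
2 × 6 × 2 × 6 × 4 × 2 × 2 × 4 = 9216.

9216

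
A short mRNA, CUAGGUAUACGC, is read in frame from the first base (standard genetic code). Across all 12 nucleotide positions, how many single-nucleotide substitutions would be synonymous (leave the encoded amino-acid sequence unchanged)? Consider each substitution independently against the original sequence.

Codon 1 (CUA, Leu): 4 synonymous substitutions.
Codon 2 (GGU, Gly): 3 synonymous substitutions.
Codon 3 (AUA, Ile): 2 synonymous substitutions.
Codon 4 (CGC, Arg): 3 synonymous substitutions.
Total: 4 + 3 + 2 + 3 = 12.

12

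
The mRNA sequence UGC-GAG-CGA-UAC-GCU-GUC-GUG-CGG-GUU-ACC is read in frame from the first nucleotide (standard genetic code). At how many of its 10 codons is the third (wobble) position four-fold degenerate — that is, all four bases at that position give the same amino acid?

7

Codon 1 UGC (Cys): third position 2-fold.
Codon 2 GAG (Glu): third position 2-fold.
Codon 3 CGA (Arg): third position 4-fold.
Codon 4 UAC (Tyr): third position 2-fold.
Codon 5 GCU (Ala): third position 4-fold.
Codon 6 GUC (Val): third position 4-fold.
Codon 7 GUG (Val): third position 4-fold.
Codon 8 CGG (Arg): third position 4-fold.
Codon 9 GUU (Val): third position 4-fold.
Codon 10 ACC (Thr): third position 4-fold.
Four-fold degenerate third positions: 7.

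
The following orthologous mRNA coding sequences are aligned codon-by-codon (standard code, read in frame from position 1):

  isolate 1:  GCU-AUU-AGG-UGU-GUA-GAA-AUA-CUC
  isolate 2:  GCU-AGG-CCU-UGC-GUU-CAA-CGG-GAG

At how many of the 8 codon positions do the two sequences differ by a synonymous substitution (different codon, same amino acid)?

Codon 1: GCU Ala / GCU Ala — identical.
Codon 2: AUU Ile / AGG Arg — nonsynonymous.
Codon 3: AGG Arg / CCU Pro — nonsynonymous.
Codon 4: UGU Cys / UGC Cys — synonymous.
Codon 5: GUA Val / GUU Val — synonymous.
Codon 6: GAA Glu / CAA Gln — nonsynonymous.
Codon 7: AUA Ile / CGG Arg — nonsynonymous.
Codon 8: CUC Leu / GAG Glu — nonsynonymous.
Synonymous differences: 2.

2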